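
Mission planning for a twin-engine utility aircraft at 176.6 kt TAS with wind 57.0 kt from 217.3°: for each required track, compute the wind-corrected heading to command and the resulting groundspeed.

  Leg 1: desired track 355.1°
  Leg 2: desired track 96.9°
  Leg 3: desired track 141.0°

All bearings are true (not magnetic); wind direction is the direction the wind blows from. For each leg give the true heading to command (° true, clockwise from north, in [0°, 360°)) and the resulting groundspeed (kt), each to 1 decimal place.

Leg 1: heading=342.6°, groundspeed=214.6 kt
Leg 2: heading=113.1°, groundspeed=198.5 kt
Leg 3: heading=159.3°, groundspeed=154.2 kt

Leg 1: desired track 355.1°; wind correction -12.5° → command heading 342.6°, groundspeed 214.6 kt
Leg 2: desired track 96.9°; wind correction +16.2° → command heading 113.1°, groundspeed 198.5 kt
Leg 3: desired track 141.0°; wind correction +18.3° → command heading 159.3°, groundspeed 154.2 kt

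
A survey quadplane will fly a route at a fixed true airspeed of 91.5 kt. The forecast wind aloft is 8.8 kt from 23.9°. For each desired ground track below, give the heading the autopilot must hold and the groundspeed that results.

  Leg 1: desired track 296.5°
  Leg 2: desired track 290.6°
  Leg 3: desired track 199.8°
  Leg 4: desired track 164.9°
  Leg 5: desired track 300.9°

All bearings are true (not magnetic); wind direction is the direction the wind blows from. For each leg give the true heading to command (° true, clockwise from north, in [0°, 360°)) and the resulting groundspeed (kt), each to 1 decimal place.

Leg 1: heading=302.0°, groundspeed=90.7 kt
Leg 2: heading=296.1°, groundspeed=91.6 kt
Leg 3: heading=199.4°, groundspeed=100.3 kt
Leg 4: heading=161.4°, groundspeed=98.2 kt
Leg 5: heading=306.4°, groundspeed=90.0 kt

Leg 1: desired track 296.5°; wind correction +5.5° → command heading 302.0°, groundspeed 90.7 kt
Leg 2: desired track 290.6°; wind correction +5.5° → command heading 296.1°, groundspeed 91.6 kt
Leg 3: desired track 199.8°; wind correction -0.4° → command heading 199.4°, groundspeed 100.3 kt
Leg 4: desired track 164.9°; wind correction -3.5° → command heading 161.4°, groundspeed 98.2 kt
Leg 5: desired track 300.9°; wind correction +5.5° → command heading 306.4°, groundspeed 90.0 kt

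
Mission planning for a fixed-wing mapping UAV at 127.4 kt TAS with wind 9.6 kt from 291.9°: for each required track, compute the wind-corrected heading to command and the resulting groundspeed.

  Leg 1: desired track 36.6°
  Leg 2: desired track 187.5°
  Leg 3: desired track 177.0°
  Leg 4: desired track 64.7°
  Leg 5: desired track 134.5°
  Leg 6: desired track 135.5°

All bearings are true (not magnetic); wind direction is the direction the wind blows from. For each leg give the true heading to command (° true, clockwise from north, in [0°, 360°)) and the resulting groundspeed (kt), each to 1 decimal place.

Leg 1: desired track 36.6°; wind correction -4.2° → command heading 32.4°, groundspeed 129.5 kt
Leg 2: desired track 187.5°; wind correction +4.2° → command heading 191.7°, groundspeed 129.4 kt
Leg 3: desired track 177.0°; wind correction +3.9° → command heading 180.9°, groundspeed 131.1 kt
Leg 4: desired track 64.7°; wind correction -3.2° → command heading 61.5°, groundspeed 133.7 kt
Leg 5: desired track 134.5°; wind correction +1.7° → command heading 136.2°, groundspeed 136.2 kt
Leg 6: desired track 135.5°; wind correction +1.7° → command heading 137.2°, groundspeed 136.1 kt

Leg 1: heading=32.4°, groundspeed=129.5 kt
Leg 2: heading=191.7°, groundspeed=129.4 kt
Leg 3: heading=180.9°, groundspeed=131.1 kt
Leg 4: heading=61.5°, groundspeed=133.7 kt
Leg 5: heading=136.2°, groundspeed=136.2 kt
Leg 6: heading=137.2°, groundspeed=136.1 kt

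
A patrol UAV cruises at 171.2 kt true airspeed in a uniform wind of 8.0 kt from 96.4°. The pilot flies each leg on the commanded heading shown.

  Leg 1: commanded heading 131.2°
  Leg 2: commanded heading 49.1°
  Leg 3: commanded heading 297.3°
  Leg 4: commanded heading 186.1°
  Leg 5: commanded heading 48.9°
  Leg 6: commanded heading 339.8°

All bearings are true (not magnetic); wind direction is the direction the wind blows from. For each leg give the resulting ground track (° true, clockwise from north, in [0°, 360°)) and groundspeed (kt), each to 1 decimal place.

Leg 1: heading 131.2°; drift +1.6° → track 132.8°, groundspeed 164.7 kt
Leg 2: heading 49.1°; drift -2.0° → track 47.1°, groundspeed 165.9 kt
Leg 3: heading 297.3°; drift -0.9° → track 296.4°, groundspeed 178.7 kt
Leg 4: heading 186.1°; drift +2.7° → track 188.8°, groundspeed 171.3 kt
Leg 5: heading 48.9°; drift -2.0° → track 46.9°, groundspeed 165.9 kt
Leg 6: heading 339.8°; drift -2.3° → track 337.5°, groundspeed 174.9 kt

Leg 1: track=132.8°, groundspeed=164.7 kt
Leg 2: track=47.1°, groundspeed=165.9 kt
Leg 3: track=296.4°, groundspeed=178.7 kt
Leg 4: track=188.8°, groundspeed=171.3 kt
Leg 5: track=46.9°, groundspeed=165.9 kt
Leg 6: track=337.5°, groundspeed=174.9 kt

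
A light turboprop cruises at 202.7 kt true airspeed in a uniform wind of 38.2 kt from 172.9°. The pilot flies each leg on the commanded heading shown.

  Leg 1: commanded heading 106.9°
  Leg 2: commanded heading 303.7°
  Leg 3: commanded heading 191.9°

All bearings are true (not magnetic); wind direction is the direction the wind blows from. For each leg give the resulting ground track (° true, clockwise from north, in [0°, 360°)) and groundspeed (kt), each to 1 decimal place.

Leg 1: track=96.3°, groundspeed=190.4 kt
Leg 2: track=310.9°, groundspeed=229.5 kt
Leg 3: track=196.2°, groundspeed=167.0 kt

Leg 1: heading 106.9°; drift -10.6° → track 96.3°, groundspeed 190.4 kt
Leg 2: heading 303.7°; drift +7.2° → track 310.9°, groundspeed 229.5 kt
Leg 3: heading 191.9°; drift +4.3° → track 196.2°, groundspeed 167.0 kt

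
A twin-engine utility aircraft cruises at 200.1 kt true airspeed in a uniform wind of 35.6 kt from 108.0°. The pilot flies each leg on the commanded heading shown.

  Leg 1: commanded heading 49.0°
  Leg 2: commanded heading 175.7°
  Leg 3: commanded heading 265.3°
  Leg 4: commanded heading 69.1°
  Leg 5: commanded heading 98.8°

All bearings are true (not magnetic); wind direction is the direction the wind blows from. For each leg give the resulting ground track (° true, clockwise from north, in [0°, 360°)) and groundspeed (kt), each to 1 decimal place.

Leg 1: track=39.5°, groundspeed=184.3 kt
Leg 2: track=185.7°, groundspeed=189.5 kt
Leg 3: track=268.7°, groundspeed=233.3 kt
Leg 4: track=61.7°, groundspeed=173.8 kt
Leg 5: track=96.8°, groundspeed=165.1 kt

Leg 1: heading 49.0°; drift -9.5° → track 39.5°, groundspeed 184.3 kt
Leg 2: heading 175.7°; drift +10.0° → track 185.7°, groundspeed 189.5 kt
Leg 3: heading 265.3°; drift +3.4° → track 268.7°, groundspeed 233.3 kt
Leg 4: heading 69.1°; drift -7.4° → track 61.7°, groundspeed 173.8 kt
Leg 5: heading 98.8°; drift -2.0° → track 96.8°, groundspeed 165.1 kt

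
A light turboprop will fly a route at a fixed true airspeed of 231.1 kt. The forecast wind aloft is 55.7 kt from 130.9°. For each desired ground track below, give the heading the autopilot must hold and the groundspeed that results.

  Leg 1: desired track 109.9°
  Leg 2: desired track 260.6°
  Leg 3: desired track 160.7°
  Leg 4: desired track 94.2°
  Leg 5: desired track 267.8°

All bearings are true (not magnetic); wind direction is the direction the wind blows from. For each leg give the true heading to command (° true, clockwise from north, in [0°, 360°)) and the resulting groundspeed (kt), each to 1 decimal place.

Leg 1: heading=114.9°, groundspeed=178.2 kt
Leg 2: heading=249.9°, groundspeed=262.7 kt
Leg 3: heading=153.8°, groundspeed=181.1 kt
Leg 4: heading=102.5°, groundspeed=184.0 kt
Leg 5: heading=258.3°, groundspeed=268.6 kt

Leg 1: desired track 109.9°; wind correction +5.0° → command heading 114.9°, groundspeed 178.2 kt
Leg 2: desired track 260.6°; wind correction -10.7° → command heading 249.9°, groundspeed 262.7 kt
Leg 3: desired track 160.7°; wind correction -6.9° → command heading 153.8°, groundspeed 181.1 kt
Leg 4: desired track 94.2°; wind correction +8.3° → command heading 102.5°, groundspeed 184.0 kt
Leg 5: desired track 267.8°; wind correction -9.5° → command heading 258.3°, groundspeed 268.6 kt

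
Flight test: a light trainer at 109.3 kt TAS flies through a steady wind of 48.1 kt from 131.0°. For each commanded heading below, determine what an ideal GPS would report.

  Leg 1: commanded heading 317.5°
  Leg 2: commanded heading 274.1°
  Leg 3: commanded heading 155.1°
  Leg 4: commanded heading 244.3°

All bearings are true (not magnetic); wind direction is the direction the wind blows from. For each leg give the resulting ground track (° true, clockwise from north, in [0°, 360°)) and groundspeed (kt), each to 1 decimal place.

Leg 1: track=315.5°, groundspeed=157.2 kt
Leg 2: track=285.2°, groundspeed=150.6 kt
Leg 3: track=171.8°, groundspeed=68.3 kt
Leg 4: track=263.3°, groundspeed=135.7 kt

Leg 1: heading 317.5°; drift -2.0° → track 315.5°, groundspeed 157.2 kt
Leg 2: heading 274.1°; drift +11.1° → track 285.2°, groundspeed 150.6 kt
Leg 3: heading 155.1°; drift +16.7° → track 171.8°, groundspeed 68.3 kt
Leg 4: heading 244.3°; drift +19.0° → track 263.3°, groundspeed 135.7 kt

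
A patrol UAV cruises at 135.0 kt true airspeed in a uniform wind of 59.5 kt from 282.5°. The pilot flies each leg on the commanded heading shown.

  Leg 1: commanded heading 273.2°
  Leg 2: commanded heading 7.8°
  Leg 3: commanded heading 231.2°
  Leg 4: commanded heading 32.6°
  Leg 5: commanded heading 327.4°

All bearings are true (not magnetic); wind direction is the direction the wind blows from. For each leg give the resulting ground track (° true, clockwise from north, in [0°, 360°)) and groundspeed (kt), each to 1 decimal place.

Leg 1: track=266.0°, groundspeed=76.9 kt
Leg 2: track=32.3°, groundspeed=143.0 kt
Leg 3: track=205.8°, groundspeed=108.3 kt
Leg 4: track=52.4°, groundspeed=165.2 kt
Leg 5: track=351.7°, groundspeed=101.9 kt

Leg 1: heading 273.2°; drift -7.2° → track 266.0°, groundspeed 76.9 kt
Leg 2: heading 7.8°; drift +24.5° → track 32.3°, groundspeed 143.0 kt
Leg 3: heading 231.2°; drift -25.4° → track 205.8°, groundspeed 108.3 kt
Leg 4: heading 32.6°; drift +19.8° → track 52.4°, groundspeed 165.2 kt
Leg 5: heading 327.4°; drift +24.3° → track 351.7°, groundspeed 101.9 kt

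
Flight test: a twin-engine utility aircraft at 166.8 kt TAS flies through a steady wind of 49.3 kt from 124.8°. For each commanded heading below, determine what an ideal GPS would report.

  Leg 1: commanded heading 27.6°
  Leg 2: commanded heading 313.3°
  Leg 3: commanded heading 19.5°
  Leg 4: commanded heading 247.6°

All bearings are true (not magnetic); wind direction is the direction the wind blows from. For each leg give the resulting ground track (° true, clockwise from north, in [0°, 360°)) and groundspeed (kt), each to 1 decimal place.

Leg 1: heading 27.6°; drift -15.8° → track 11.8°, groundspeed 179.8 kt
Leg 2: heading 313.3°; drift -1.9° → track 311.4°, groundspeed 215.7 kt
Leg 3: heading 19.5°; drift -14.8° → track 4.7°, groundspeed 186.0 kt
Leg 4: heading 247.6°; drift +12.1° → track 259.7°, groundspeed 197.9 kt

Leg 1: track=11.8°, groundspeed=179.8 kt
Leg 2: track=311.4°, groundspeed=215.7 kt
Leg 3: track=4.7°, groundspeed=186.0 kt
Leg 4: track=259.7°, groundspeed=197.9 kt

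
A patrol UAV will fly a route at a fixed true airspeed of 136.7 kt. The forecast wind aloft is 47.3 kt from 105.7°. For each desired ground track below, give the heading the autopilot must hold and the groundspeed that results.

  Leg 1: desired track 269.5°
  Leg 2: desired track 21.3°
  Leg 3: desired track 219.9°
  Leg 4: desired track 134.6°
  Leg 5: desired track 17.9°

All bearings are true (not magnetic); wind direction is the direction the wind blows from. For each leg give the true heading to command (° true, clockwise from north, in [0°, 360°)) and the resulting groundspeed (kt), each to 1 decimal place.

Leg 1: desired track 269.5°; wind correction -5.5° → command heading 264.0°, groundspeed 181.5 kt
Leg 2: desired track 21.3°; wind correction +20.1° → command heading 41.4°, groundspeed 123.7 kt
Leg 3: desired track 219.9°; wind correction -18.4° → command heading 201.5°, groundspeed 149.1 kt
Leg 4: desired track 134.6°; wind correction -9.6° → command heading 125.0°, groundspeed 93.4 kt
Leg 5: desired track 17.9°; wind correction +20.2° → command heading 38.1°, groundspeed 126.5 kt

Leg 1: heading=264.0°, groundspeed=181.5 kt
Leg 2: heading=41.4°, groundspeed=123.7 kt
Leg 3: heading=201.5°, groundspeed=149.1 kt
Leg 4: heading=125.0°, groundspeed=93.4 kt
Leg 5: heading=38.1°, groundspeed=126.5 kt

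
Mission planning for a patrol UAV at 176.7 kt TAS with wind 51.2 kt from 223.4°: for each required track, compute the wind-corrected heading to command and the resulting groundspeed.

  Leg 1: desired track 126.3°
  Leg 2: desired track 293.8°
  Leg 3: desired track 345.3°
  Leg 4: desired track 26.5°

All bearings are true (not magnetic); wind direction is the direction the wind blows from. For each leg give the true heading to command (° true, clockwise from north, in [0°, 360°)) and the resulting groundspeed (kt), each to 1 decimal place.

Leg 1: heading=143.0°, groundspeed=175.6 kt
Leg 2: heading=278.0°, groundspeed=152.8 kt
Leg 3: heading=331.1°, groundspeed=198.3 kt
Leg 4: heading=21.7°, groundspeed=225.1 kt

Leg 1: desired track 126.3°; wind correction +16.7° → command heading 143.0°, groundspeed 175.6 kt
Leg 2: desired track 293.8°; wind correction -15.8° → command heading 278.0°, groundspeed 152.8 kt
Leg 3: desired track 345.3°; wind correction -14.2° → command heading 331.1°, groundspeed 198.3 kt
Leg 4: desired track 26.5°; wind correction -4.8° → command heading 21.7°, groundspeed 225.1 kt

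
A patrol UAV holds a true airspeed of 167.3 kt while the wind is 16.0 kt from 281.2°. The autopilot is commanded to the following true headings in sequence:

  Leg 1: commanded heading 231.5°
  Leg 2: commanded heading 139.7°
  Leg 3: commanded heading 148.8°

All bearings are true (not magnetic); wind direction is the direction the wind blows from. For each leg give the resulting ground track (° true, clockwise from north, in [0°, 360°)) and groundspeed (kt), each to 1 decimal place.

Leg 1: track=227.1°, groundspeed=157.4 kt
Leg 2: track=136.5°, groundspeed=180.1 kt
Leg 3: track=145.0°, groundspeed=178.5 kt

Leg 1: heading 231.5°; drift -4.4° → track 227.1°, groundspeed 157.4 kt
Leg 2: heading 139.7°; drift -3.2° → track 136.5°, groundspeed 180.1 kt
Leg 3: heading 148.8°; drift -3.8° → track 145.0°, groundspeed 178.5 kt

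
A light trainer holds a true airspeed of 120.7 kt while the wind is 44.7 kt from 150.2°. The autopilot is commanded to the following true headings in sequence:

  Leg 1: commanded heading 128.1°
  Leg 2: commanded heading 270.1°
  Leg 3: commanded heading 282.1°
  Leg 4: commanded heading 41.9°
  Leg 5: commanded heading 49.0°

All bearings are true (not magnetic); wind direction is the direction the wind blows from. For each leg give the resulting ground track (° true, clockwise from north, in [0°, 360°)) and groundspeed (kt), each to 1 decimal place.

Leg 1: heading 128.1°; drift -12.0° → track 116.1°, groundspeed 81.0 kt
Leg 2: heading 270.1°; drift +15.2° → track 285.3°, groundspeed 148.1 kt
Leg 3: heading 282.1°; drift +12.5° → track 294.6°, groundspeed 154.2 kt
Leg 4: heading 41.9°; drift -17.5° → track 24.4°, groundspeed 141.3 kt
Leg 5: heading 49.0°; drift -18.7° → track 30.3°, groundspeed 136.6 kt

Leg 1: track=116.1°, groundspeed=81.0 kt
Leg 2: track=285.3°, groundspeed=148.1 kt
Leg 3: track=294.6°, groundspeed=154.2 kt
Leg 4: track=24.4°, groundspeed=141.3 kt
Leg 5: track=30.3°, groundspeed=136.6 kt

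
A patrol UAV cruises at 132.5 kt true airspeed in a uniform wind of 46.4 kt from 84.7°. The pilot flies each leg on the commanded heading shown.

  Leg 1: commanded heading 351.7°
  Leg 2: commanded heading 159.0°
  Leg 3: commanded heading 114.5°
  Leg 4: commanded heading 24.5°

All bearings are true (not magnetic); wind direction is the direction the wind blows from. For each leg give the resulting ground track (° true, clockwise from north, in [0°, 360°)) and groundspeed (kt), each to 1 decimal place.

Leg 1: heading 351.7°; drift -19.0° → track 332.7°, groundspeed 142.7 kt
Leg 2: heading 159.0°; drift +20.4° → track 179.4°, groundspeed 128.0 kt
Leg 3: heading 114.5°; drift +14.0° → track 128.5°, groundspeed 95.1 kt
Leg 4: heading 24.5°; drift -20.2° → track 4.3°, groundspeed 116.6 kt

Leg 1: track=332.7°, groundspeed=142.7 kt
Leg 2: track=179.4°, groundspeed=128.0 kt
Leg 3: track=128.5°, groundspeed=95.1 kt
Leg 4: track=4.3°, groundspeed=116.6 kt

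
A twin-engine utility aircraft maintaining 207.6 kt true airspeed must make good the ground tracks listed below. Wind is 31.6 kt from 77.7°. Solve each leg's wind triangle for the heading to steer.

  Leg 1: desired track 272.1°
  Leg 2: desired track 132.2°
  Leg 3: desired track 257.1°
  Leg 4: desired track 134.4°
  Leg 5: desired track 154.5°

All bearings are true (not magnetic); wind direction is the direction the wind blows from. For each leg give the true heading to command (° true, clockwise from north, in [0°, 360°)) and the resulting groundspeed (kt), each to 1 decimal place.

Leg 1: desired track 272.1°; wind correction +2.2° → command heading 274.3°, groundspeed 238.1 kt
Leg 2: desired track 132.2°; wind correction -7.1° → command heading 125.1°, groundspeed 187.6 kt
Leg 3: desired track 257.1°; wind correction -0.1° → command heading 257.0°, groundspeed 239.2 kt
Leg 4: desired track 134.4°; wind correction -7.3° → command heading 127.1°, groundspeed 188.6 kt
Leg 5: desired track 154.5°; wind correction -8.5° → command heading 146.0°, groundspeed 198.1 kt

Leg 1: heading=274.3°, groundspeed=238.1 kt
Leg 2: heading=125.1°, groundspeed=187.6 kt
Leg 3: heading=257.0°, groundspeed=239.2 kt
Leg 4: heading=127.1°, groundspeed=188.6 kt
Leg 5: heading=146.0°, groundspeed=198.1 kt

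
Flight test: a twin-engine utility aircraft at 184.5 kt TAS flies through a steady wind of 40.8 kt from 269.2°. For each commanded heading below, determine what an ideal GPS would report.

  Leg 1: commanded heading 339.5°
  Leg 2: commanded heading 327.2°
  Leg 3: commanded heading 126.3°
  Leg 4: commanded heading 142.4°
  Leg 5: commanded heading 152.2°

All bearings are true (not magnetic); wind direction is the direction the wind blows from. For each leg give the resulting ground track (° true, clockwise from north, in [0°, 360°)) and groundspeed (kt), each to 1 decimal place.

Leg 1: heading 339.5°; drift +12.7° → track 352.2°, groundspeed 175.0 kt
Leg 2: heading 327.2°; drift +12.0° → track 339.2°, groundspeed 166.5 kt
Leg 3: heading 126.3°; drift -6.5° → track 119.8°, groundspeed 218.4 kt
Leg 4: heading 142.4°; drift -8.9° → track 133.5°, groundspeed 211.5 kt
Leg 5: heading 152.2°; drift -10.2° → track 142.0°, groundspeed 206.3 kt

Leg 1: track=352.2°, groundspeed=175.0 kt
Leg 2: track=339.2°, groundspeed=166.5 kt
Leg 3: track=119.8°, groundspeed=218.4 kt
Leg 4: track=133.5°, groundspeed=211.5 kt
Leg 5: track=142.0°, groundspeed=206.3 kt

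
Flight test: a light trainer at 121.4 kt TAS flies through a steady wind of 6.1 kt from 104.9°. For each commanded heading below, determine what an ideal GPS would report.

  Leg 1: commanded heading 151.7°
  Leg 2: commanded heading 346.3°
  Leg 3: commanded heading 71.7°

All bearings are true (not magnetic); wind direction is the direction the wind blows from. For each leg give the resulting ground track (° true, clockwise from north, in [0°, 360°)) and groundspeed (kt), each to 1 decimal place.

Leg 1: heading 151.7°; drift +2.2° → track 153.9°, groundspeed 117.3 kt
Leg 2: heading 346.3°; drift -2.5° → track 343.8°, groundspeed 124.4 kt
Leg 3: heading 71.7°; drift -1.6° → track 70.1°, groundspeed 116.3 kt

Leg 1: track=153.9°, groundspeed=117.3 kt
Leg 2: track=343.8°, groundspeed=124.4 kt
Leg 3: track=70.1°, groundspeed=116.3 kt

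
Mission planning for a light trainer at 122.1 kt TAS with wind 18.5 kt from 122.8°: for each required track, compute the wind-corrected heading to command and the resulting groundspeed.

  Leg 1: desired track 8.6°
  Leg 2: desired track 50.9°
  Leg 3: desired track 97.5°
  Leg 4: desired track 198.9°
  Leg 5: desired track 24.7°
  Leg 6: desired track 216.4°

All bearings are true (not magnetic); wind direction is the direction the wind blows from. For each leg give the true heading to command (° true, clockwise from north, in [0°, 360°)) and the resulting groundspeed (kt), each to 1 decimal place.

Leg 1: desired track 8.6°; wind correction +7.9° → command heading 16.5°, groundspeed 128.5 kt
Leg 2: desired track 50.9°; wind correction +8.3° → command heading 59.2°, groundspeed 115.1 kt
Leg 3: desired track 97.5°; wind correction +3.7° → command heading 101.2°, groundspeed 105.1 kt
Leg 4: desired track 198.9°; wind correction -8.5° → command heading 190.4°, groundspeed 116.3 kt
Leg 5: desired track 24.7°; wind correction +8.6° → command heading 33.3°, groundspeed 123.3 kt
Leg 6: desired track 216.4°; wind correction -8.7° → command heading 207.7°, groundspeed 121.9 kt

Leg 1: heading=16.5°, groundspeed=128.5 kt
Leg 2: heading=59.2°, groundspeed=115.1 kt
Leg 3: heading=101.2°, groundspeed=105.1 kt
Leg 4: heading=190.4°, groundspeed=116.3 kt
Leg 5: heading=33.3°, groundspeed=123.3 kt
Leg 6: heading=207.7°, groundspeed=121.9 kt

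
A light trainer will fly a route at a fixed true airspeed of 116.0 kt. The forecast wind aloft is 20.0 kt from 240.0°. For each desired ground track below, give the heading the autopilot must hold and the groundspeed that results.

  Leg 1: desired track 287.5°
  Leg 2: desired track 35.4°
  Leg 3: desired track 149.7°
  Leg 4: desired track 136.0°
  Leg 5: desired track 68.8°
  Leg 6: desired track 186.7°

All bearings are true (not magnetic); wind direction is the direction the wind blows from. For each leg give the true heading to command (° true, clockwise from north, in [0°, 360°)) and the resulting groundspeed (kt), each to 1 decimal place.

Leg 1: desired track 287.5°; wind correction -7.3° → command heading 280.2°, groundspeed 101.5 kt
Leg 2: desired track 35.4°; wind correction -4.1° → command heading 31.3°, groundspeed 133.9 kt
Leg 3: desired track 149.7°; wind correction +9.9° → command heading 159.6°, groundspeed 114.4 kt
Leg 4: desired track 136.0°; wind correction +9.6° → command heading 145.6°, groundspeed 119.2 kt
Leg 5: desired track 68.8°; wind correction +1.5° → command heading 70.3°, groundspeed 135.7 kt
Leg 6: desired track 186.7°; wind correction +7.9° → command heading 194.6°, groundspeed 102.9 kt

Leg 1: heading=280.2°, groundspeed=101.5 kt
Leg 2: heading=31.3°, groundspeed=133.9 kt
Leg 3: heading=159.6°, groundspeed=114.4 kt
Leg 4: heading=145.6°, groundspeed=119.2 kt
Leg 5: heading=70.3°, groundspeed=135.7 kt
Leg 6: heading=194.6°, groundspeed=102.9 kt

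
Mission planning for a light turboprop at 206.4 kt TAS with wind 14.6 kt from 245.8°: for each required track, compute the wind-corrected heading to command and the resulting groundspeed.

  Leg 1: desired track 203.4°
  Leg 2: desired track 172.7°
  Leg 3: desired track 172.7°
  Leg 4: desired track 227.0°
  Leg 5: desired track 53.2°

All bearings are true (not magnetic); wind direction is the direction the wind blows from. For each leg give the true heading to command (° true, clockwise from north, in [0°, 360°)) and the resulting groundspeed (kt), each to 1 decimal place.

Leg 1: heading=206.1°, groundspeed=195.4 kt
Leg 2: heading=176.6°, groundspeed=201.7 kt
Leg 3: heading=176.6°, groundspeed=201.7 kt
Leg 4: heading=228.3°, groundspeed=192.5 kt
Leg 5: heading=52.3°, groundspeed=220.6 kt

Leg 1: desired track 203.4°; wind correction +2.7° → command heading 206.1°, groundspeed 195.4 kt
Leg 2: desired track 172.7°; wind correction +3.9° → command heading 176.6°, groundspeed 201.7 kt
Leg 3: desired track 172.7°; wind correction +3.9° → command heading 176.6°, groundspeed 201.7 kt
Leg 4: desired track 227.0°; wind correction +1.3° → command heading 228.3°, groundspeed 192.5 kt
Leg 5: desired track 53.2°; wind correction -0.9° → command heading 52.3°, groundspeed 220.6 kt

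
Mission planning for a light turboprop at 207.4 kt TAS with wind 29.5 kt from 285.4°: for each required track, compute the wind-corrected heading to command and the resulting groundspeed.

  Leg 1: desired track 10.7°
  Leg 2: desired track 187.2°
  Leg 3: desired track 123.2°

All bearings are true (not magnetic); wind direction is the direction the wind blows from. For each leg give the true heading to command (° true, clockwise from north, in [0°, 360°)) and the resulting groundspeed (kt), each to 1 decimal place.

Leg 1: desired track 10.7°; wind correction -8.1° → command heading 2.6°, groundspeed 202.9 kt
Leg 2: desired track 187.2°; wind correction +8.1° → command heading 195.3°, groundspeed 209.5 kt
Leg 3: desired track 123.2°; wind correction +2.5° → command heading 125.7°, groundspeed 235.3 kt

Leg 1: heading=2.6°, groundspeed=202.9 kt
Leg 2: heading=195.3°, groundspeed=209.5 kt
Leg 3: heading=125.7°, groundspeed=235.3 kt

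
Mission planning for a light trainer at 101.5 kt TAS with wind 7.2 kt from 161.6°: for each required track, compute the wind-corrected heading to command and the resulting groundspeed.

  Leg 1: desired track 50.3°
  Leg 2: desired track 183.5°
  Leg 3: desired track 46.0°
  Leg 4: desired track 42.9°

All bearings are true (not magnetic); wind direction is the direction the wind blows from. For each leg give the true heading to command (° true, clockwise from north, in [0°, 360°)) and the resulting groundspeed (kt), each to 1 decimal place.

Leg 1: desired track 50.3°; wind correction +3.8° → command heading 54.1°, groundspeed 103.9 kt
Leg 2: desired track 183.5°; wind correction -1.5° → command heading 182.0°, groundspeed 94.8 kt
Leg 3: desired track 46.0°; wind correction +3.7° → command heading 49.7°, groundspeed 104.4 kt
Leg 4: desired track 42.9°; wind correction +3.6° → command heading 46.5°, groundspeed 104.8 kt

Leg 1: heading=54.1°, groundspeed=103.9 kt
Leg 2: heading=182.0°, groundspeed=94.8 kt
Leg 3: heading=49.7°, groundspeed=104.4 kt
Leg 4: heading=46.5°, groundspeed=104.8 kt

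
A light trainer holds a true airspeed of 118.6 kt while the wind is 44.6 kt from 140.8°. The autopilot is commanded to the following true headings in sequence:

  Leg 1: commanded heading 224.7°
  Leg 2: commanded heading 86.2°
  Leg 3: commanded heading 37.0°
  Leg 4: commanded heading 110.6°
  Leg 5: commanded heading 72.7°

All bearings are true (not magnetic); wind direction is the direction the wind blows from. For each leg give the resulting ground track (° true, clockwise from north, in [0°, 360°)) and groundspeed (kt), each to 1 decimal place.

Leg 1: heading 224.7°; drift +21.3° → track 246.0°, groundspeed 122.2 kt
Leg 2: heading 86.2°; drift -21.4° → track 64.8°, groundspeed 99.6 kt
Leg 3: heading 37.0°; drift -18.5° → track 18.5°, groundspeed 136.3 kt
Leg 4: heading 110.6°; drift -15.7° → track 94.9°, groundspeed 83.1 kt
Leg 5: heading 72.7°; drift -22.1° → track 50.6°, groundspeed 110.0 kt

Leg 1: track=246.0°, groundspeed=122.2 kt
Leg 2: track=64.8°, groundspeed=99.6 kt
Leg 3: track=18.5°, groundspeed=136.3 kt
Leg 4: track=94.9°, groundspeed=83.1 kt
Leg 5: track=50.6°, groundspeed=110.0 kt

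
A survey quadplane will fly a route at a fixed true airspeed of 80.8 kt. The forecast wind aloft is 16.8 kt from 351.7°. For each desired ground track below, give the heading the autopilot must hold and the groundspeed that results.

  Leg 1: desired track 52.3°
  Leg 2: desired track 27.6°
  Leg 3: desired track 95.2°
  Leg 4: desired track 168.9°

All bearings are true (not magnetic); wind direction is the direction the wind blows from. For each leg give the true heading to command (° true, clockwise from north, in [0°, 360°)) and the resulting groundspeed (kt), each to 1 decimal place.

Leg 1: desired track 52.3°; wind correction -10.4° → command heading 41.9°, groundspeed 71.2 kt
Leg 2: desired track 27.6°; wind correction -7.0° → command heading 20.6°, groundspeed 66.6 kt
Leg 3: desired track 95.2°; wind correction -11.7° → command heading 83.5°, groundspeed 83.1 kt
Leg 4: desired track 168.9°; wind correction -0.6° → command heading 168.3°, groundspeed 97.6 kt

Leg 1: heading=41.9°, groundspeed=71.2 kt
Leg 2: heading=20.6°, groundspeed=66.6 kt
Leg 3: heading=83.5°, groundspeed=83.1 kt
Leg 4: heading=168.3°, groundspeed=97.6 kt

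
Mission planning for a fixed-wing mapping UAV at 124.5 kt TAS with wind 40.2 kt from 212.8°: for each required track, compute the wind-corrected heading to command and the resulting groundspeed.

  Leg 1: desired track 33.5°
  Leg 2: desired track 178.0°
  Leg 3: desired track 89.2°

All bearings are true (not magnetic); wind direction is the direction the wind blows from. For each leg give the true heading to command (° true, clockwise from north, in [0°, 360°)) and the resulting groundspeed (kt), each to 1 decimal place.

Leg 1: heading=33.7°, groundspeed=164.7 kt
Leg 2: heading=188.6°, groundspeed=89.4 kt
Leg 3: heading=104.8°, groundspeed=142.2 kt

Leg 1: desired track 33.5°; wind correction +0.2° → command heading 33.7°, groundspeed 164.7 kt
Leg 2: desired track 178.0°; wind correction +10.6° → command heading 188.6°, groundspeed 89.4 kt
Leg 3: desired track 89.2°; wind correction +15.6° → command heading 104.8°, groundspeed 142.2 kt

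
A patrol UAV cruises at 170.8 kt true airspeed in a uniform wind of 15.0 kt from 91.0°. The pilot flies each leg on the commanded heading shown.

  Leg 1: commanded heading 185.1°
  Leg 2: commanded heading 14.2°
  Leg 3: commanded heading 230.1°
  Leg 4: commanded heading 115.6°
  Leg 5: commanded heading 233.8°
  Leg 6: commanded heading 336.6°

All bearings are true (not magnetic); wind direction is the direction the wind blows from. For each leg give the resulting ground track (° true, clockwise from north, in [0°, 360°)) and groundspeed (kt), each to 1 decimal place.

Leg 1: heading 185.1°; drift +5.0° → track 190.1°, groundspeed 172.5 kt
Leg 2: heading 14.2°; drift -5.0° → track 9.2°, groundspeed 168.0 kt
Leg 3: heading 230.1°; drift +3.1° → track 233.2°, groundspeed 182.4 kt
Leg 4: heading 115.6°; drift +2.3° → track 117.9°, groundspeed 157.3 kt
Leg 5: heading 233.8°; drift +2.8° → track 236.6°, groundspeed 183.0 kt
Leg 6: heading 336.6°; drift -4.4° → track 332.2°, groundspeed 177.5 kt

Leg 1: track=190.1°, groundspeed=172.5 kt
Leg 2: track=9.2°, groundspeed=168.0 kt
Leg 3: track=233.2°, groundspeed=182.4 kt
Leg 4: track=117.9°, groundspeed=157.3 kt
Leg 5: track=236.6°, groundspeed=183.0 kt
Leg 6: track=332.2°, groundspeed=177.5 kt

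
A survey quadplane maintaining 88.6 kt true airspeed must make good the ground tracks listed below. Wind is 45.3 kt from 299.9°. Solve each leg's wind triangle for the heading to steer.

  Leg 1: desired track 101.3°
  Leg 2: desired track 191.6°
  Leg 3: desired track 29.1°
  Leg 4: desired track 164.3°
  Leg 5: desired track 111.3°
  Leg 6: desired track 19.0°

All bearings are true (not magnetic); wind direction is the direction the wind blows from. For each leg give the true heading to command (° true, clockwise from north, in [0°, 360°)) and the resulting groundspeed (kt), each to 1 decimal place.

Leg 1: heading=91.9°, groundspeed=130.3 kt
Leg 2: heading=220.6°, groundspeed=91.7 kt
Leg 3: heading=358.4°, groundspeed=75.5 kt
Leg 4: heading=185.3°, groundspeed=115.1 kt
Leg 5: heading=106.9°, groundspeed=133.1 kt
Leg 6: heading=348.9°, groundspeed=68.1 kt

Leg 1: desired track 101.3°; wind correction -9.4° → command heading 91.9°, groundspeed 130.3 kt
Leg 2: desired track 191.6°; wind correction +29.0° → command heading 220.6°, groundspeed 91.7 kt
Leg 3: desired track 29.1°; wind correction -30.7° → command heading 358.4°, groundspeed 75.5 kt
Leg 4: desired track 164.3°; wind correction +21.0° → command heading 185.3°, groundspeed 115.1 kt
Leg 5: desired track 111.3°; wind correction -4.4° → command heading 106.9°, groundspeed 133.1 kt
Leg 6: desired track 19.0°; wind correction -30.1° → command heading 348.9°, groundspeed 68.1 kt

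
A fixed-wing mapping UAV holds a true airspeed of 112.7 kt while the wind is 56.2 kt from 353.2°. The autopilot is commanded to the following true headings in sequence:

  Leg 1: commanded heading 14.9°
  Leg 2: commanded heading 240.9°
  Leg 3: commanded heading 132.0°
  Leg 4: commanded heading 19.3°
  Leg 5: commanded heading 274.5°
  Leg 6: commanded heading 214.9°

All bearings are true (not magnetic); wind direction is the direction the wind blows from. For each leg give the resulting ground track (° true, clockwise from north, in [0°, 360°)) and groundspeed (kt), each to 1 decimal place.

Leg 1: heading 14.9°; drift +19.0° → track 33.9°, groundspeed 64.0 kt
Leg 2: heading 240.9°; drift -21.2° → track 219.7°, groundspeed 143.8 kt
Leg 3: heading 132.0°; drift +13.4° → track 145.4°, groundspeed 159.3 kt
Leg 4: heading 19.3°; drift +21.7° → track 41.0°, groundspeed 67.0 kt
Leg 5: heading 274.5°; drift -28.5° → track 246.0°, groundspeed 115.7 kt
Leg 6: heading 214.9°; drift -13.6° → track 201.3°, groundspeed 159.1 kt

Leg 1: track=33.9°, groundspeed=64.0 kt
Leg 2: track=219.7°, groundspeed=143.8 kt
Leg 3: track=145.4°, groundspeed=159.3 kt
Leg 4: track=41.0°, groundspeed=67.0 kt
Leg 5: track=246.0°, groundspeed=115.7 kt
Leg 6: track=201.3°, groundspeed=159.1 kt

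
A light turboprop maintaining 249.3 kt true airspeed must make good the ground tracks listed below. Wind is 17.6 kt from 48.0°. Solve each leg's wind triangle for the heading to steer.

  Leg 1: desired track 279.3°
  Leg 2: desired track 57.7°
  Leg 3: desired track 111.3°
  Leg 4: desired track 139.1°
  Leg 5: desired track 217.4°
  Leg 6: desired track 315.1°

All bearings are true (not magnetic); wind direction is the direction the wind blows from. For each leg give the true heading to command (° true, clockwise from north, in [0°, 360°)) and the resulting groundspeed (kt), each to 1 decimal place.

Leg 1: desired track 279.3°; wind correction +3.2° → command heading 282.5°, groundspeed 259.9 kt
Leg 2: desired track 57.7°; wind correction -0.7° → command heading 57.0°, groundspeed 231.9 kt
Leg 3: desired track 111.3°; wind correction -3.6° → command heading 107.7°, groundspeed 240.9 kt
Leg 4: desired track 139.1°; wind correction -4.0° → command heading 135.1°, groundspeed 249.0 kt
Leg 5: desired track 217.4°; wind correction -0.7° → command heading 216.7°, groundspeed 266.6 kt
Leg 6: desired track 315.1°; wind correction +4.0° → command heading 319.1°, groundspeed 249.6 kt

Leg 1: heading=282.5°, groundspeed=259.9 kt
Leg 2: heading=57.0°, groundspeed=231.9 kt
Leg 3: heading=107.7°, groundspeed=240.9 kt
Leg 4: heading=135.1°, groundspeed=249.0 kt
Leg 5: heading=216.7°, groundspeed=266.6 kt
Leg 6: heading=319.1°, groundspeed=249.6 kt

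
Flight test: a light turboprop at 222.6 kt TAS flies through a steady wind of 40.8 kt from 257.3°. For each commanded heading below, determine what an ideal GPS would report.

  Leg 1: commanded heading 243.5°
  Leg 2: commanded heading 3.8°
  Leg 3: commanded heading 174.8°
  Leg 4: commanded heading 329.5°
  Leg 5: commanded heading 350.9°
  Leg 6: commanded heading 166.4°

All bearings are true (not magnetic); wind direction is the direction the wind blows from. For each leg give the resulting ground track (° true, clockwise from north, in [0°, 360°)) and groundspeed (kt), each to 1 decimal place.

Leg 1: track=240.5°, groundspeed=183.2 kt
Leg 2: track=13.3°, groundspeed=237.4 kt
Leg 3: track=164.3°, groundspeed=221.0 kt
Leg 4: track=340.0°, groundspeed=213.7 kt
Leg 5: track=1.2°, groundspeed=228.8 kt
Leg 6: track=156.0°, groundspeed=226.9 kt

Leg 1: heading 243.5°; drift -3.0° → track 240.5°, groundspeed 183.2 kt
Leg 2: heading 3.8°; drift +9.5° → track 13.3°, groundspeed 237.4 kt
Leg 3: heading 174.8°; drift -10.5° → track 164.3°, groundspeed 221.0 kt
Leg 4: heading 329.5°; drift +10.5° → track 340.0°, groundspeed 213.7 kt
Leg 5: heading 350.9°; drift +10.3° → track 1.2°, groundspeed 228.8 kt
Leg 6: heading 166.4°; drift -10.4° → track 156.0°, groundspeed 226.9 kt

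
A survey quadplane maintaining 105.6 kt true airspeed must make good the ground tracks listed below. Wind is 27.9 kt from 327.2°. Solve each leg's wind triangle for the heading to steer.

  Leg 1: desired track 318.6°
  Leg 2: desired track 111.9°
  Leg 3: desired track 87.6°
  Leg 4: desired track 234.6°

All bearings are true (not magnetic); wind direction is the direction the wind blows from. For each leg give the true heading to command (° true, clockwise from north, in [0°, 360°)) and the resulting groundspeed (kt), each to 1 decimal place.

Leg 1: heading=320.9°, groundspeed=77.9 kt
Leg 2: heading=103.1°, groundspeed=127.1 kt
Leg 3: heading=74.4°, groundspeed=116.9 kt
Leg 4: heading=249.9°, groundspeed=103.1 kt

Leg 1: desired track 318.6°; wind correction +2.3° → command heading 320.9°, groundspeed 77.9 kt
Leg 2: desired track 111.9°; wind correction -8.8° → command heading 103.1°, groundspeed 127.1 kt
Leg 3: desired track 87.6°; wind correction -13.2° → command heading 74.4°, groundspeed 116.9 kt
Leg 4: desired track 234.6°; wind correction +15.3° → command heading 249.9°, groundspeed 103.1 kt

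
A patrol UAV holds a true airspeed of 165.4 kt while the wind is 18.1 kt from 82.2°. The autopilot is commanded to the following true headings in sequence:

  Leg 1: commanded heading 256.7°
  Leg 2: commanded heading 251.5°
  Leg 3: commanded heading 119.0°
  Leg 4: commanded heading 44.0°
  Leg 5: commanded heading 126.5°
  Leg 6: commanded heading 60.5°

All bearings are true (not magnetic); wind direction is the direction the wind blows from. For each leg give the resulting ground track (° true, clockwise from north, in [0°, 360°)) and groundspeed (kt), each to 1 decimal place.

Leg 1: heading 256.7°; drift +0.5° → track 257.2°, groundspeed 183.4 kt
Leg 2: heading 251.5°; drift +1.1° → track 252.6°, groundspeed 183.2 kt
Leg 3: heading 119.0°; drift +4.1° → track 123.1°, groundspeed 151.3 kt
Leg 4: heading 44.0°; drift -4.2° → track 39.8°, groundspeed 151.6 kt
Leg 5: heading 126.5°; drift +4.7° → track 131.2°, groundspeed 153.0 kt
Leg 6: heading 60.5°; drift -2.6° → track 57.9°, groundspeed 148.7 kt

Leg 1: track=257.2°, groundspeed=183.4 kt
Leg 2: track=252.6°, groundspeed=183.2 kt
Leg 3: track=123.1°, groundspeed=151.3 kt
Leg 4: track=39.8°, groundspeed=151.6 kt
Leg 5: track=131.2°, groundspeed=153.0 kt
Leg 6: track=57.9°, groundspeed=148.7 kt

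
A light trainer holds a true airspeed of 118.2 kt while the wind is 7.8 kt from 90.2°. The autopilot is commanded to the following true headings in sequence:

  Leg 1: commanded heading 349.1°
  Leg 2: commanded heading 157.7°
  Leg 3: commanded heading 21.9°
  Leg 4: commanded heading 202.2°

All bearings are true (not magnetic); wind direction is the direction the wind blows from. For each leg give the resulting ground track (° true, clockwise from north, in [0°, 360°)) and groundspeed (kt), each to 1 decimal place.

Leg 1: heading 349.1°; drift -3.7° → track 345.4°, groundspeed 119.9 kt
Leg 2: heading 157.7°; drift +3.6° → track 161.3°, groundspeed 115.4 kt
Leg 3: heading 21.9°; drift -3.6° → track 18.3°, groundspeed 115.5 kt
Leg 4: heading 202.2°; drift +3.4° → track 205.6°, groundspeed 121.3 kt

Leg 1: track=345.4°, groundspeed=119.9 kt
Leg 2: track=161.3°, groundspeed=115.4 kt
Leg 3: track=18.3°, groundspeed=115.5 kt
Leg 4: track=205.6°, groundspeed=121.3 kt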